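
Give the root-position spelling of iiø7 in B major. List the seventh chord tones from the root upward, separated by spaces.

C# E G B

The root, C#, is scale degree 2 — the same note in B major and B minor; only the chord quality changes. Stacking thirds in B minor on C# gives C#–E–G–B.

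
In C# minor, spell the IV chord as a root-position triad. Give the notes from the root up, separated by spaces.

F# A# C#

The root, F#, is scale degree 4 — the same note in C# minor and C# major; only the chord quality changes. In C# major the chord on F# is F#–A#–C#.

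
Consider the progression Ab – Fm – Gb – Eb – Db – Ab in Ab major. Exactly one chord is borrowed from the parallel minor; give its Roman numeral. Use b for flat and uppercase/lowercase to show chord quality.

The diatonic triads in Ab major are Ab, Bbm, Cm, Db, Eb, Fm, Gdim. Of the given chords, Ab, Fm, Eb and Db are diatonic. Gb (Gb–Bb–Db) doesn't fit — on degree 7 Ab major would have Gdim (vii°). Gb is the degree-7 chord of Ab minor, so it is the borrowed bVII.

bVII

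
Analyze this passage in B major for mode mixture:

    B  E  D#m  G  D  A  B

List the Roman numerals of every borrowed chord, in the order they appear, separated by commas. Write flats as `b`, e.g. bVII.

The diatonic triads in B major are B, C#m, D#m, E, F#, G#m, A#dim. B, E and D#m are all diatonic. G (G–B–D) is not: scale degree 6 in B major carries G#m (vi). In B minor the chord on that degree is G, so here it functions as bVI, borrowed from the parallel minor. But D (D–F#–A) is foreign: the diatonic iii on degree 3 is D#m, whereas D comes from B minor. It is labeled bIII. A (A–C#–E) is not: scale degree 7 in B major carries A#dim (vii°). In B minor the chord on that degree is A, so here it functions as bVII, borrowed from the parallel minor.

bVI, bIII, bVII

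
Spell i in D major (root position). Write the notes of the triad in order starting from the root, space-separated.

The root, D, is scale degree 1 — the same note in D major and D minor; only the chord quality changes. Stacking thirds in D minor on D gives D–F–A.

D F A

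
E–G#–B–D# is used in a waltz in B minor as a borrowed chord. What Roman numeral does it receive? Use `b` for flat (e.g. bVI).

IVmaj7

E is scale degree 4 in B minor. The diatonic chord on degree 4 would be Em (iv), but E–G#–B–D# is the major-seventh chord from B major. As a borrowed chord it is labeled IVmaj7.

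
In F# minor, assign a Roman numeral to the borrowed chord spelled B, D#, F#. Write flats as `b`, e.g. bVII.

B is scale degree 4 in F# minor. The diatonic chord on degree 4 would be Bm (iv), but B–D#–F# is the major chord from F# major. As a borrowed chord it is labeled IV.

IV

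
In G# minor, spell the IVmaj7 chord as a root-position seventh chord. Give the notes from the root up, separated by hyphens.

IVmaj7 is built on scale degree 4, which is C# in both G# minor and its parallel. In G# major the chord on C# is C#–E#–G#–B#.

C#-E#-G#-B#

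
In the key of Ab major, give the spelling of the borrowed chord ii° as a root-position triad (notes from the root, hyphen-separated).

ii° is built on scale degree 2, which is Bb in both Ab major and its parallel. Stacking thirds in Ab minor on Bb gives Bb–Db–Fb.

Bb-Db-Fb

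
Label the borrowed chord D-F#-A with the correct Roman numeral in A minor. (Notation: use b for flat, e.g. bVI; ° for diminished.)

The root D is the diatonic 4th degree of A minor; the borrowing shows in the chord quality. D–F#–A is a major chord — the form found in A major, not the diatonic iv (Dm). Borrowed into A minor it is written IV.

IV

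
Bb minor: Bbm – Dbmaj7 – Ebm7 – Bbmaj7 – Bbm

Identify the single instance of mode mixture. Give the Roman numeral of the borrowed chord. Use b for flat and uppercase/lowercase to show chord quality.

Bb minor has the diatonic set Bbm, Cdim, Db, Ebm, F, Gb, Ab (with V from harmonic minor). Of the given chords, Bbm, Dbmaj7 and Ebm7 are diatonic. But Bbmaj7 (Bb–D–F–A) is foreign: the diatonic i on degree 1 is Bbm, whereas Bbmaj7 comes from Bb major. It is labeled Imaj7.

Imaj7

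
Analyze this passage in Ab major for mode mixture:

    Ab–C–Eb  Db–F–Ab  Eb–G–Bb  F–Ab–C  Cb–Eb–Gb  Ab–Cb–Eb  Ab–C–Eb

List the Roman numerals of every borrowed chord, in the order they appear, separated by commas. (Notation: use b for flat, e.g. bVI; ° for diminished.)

bIII, i

In Ab major the diatonic chords are Ab, Bbm, Cm, Db, Eb, Fm, Gdim. Ab–C–Eb = Ab, Db–F–Ab = Db, Eb–G–Bb = Eb and F–Ab–C = Fm all belong to that set. But Cb–Eb–Gb is foreign: the diatonic iii on degree 3 is Cm, whereas Cb comes from Ab minor. It is labeled bIII. Ab–Cb–Eb doesn't fit — on degree 1 Ab major would have Ab (I). Abm is the degree-1 chord of Ab minor, so it is the borrowed i.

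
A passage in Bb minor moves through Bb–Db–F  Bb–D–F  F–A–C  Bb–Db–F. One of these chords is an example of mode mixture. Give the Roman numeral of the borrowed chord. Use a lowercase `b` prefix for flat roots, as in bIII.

In Bb minor (with V from harmonic minor) the diatonic chords are Bbm, Cdim, Db, Ebm, F, Gb, Ab. Of the given chords, Bb–Db–F = Bbm and F–A–C = F are diatonic. But Bb–D–F is foreign: the diatonic i on degree 1 is Bbm, whereas Bb comes from Bb major. It is labeled I.

I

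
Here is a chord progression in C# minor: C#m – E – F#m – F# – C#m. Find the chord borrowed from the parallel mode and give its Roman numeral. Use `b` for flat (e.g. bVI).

C# minor has the diatonic set C#m, D#dim, E, F#m, G#, A, B (with V from harmonic minor). C#m, E and F#m all belong to that set. But F# (F#–A#–C#) is foreign: the diatonic iv on degree 4 is F#m, whereas F# comes from C# major. It is labeled IV.

IV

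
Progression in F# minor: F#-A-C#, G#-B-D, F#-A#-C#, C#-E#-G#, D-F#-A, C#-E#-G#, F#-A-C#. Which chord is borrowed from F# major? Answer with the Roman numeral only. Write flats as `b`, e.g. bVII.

I

In F# minor (with V from harmonic minor) the diatonic chords are F#m, G#dim, A, Bm, C#, D, E. Of the given chords, F#–A–C# = F#m, G#–B–D = G#dim, C#–E#–G# = C# and D–F#–A = D are diatonic. But F#–A#–C# is foreign: the diatonic i on degree 1 is F#m, whereas F# comes from F# major. It is labeled I.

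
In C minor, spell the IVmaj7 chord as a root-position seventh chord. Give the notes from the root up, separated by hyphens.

F-A-C-E

IVmaj7 is built on scale degree 4, which is F in both C minor and its parallel. In C major the chord on F is F–A–C–E.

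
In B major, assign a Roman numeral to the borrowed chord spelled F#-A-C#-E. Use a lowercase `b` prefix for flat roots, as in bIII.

The root F# is the diatonic 5th degree of B major; the borrowing shows in the chord quality. The diatonic chord on degree 5 would be F# (V), but F#–A–C#–E is the minor-seventh chord from B minor. As a borrowed chord it is labeled v7.

v7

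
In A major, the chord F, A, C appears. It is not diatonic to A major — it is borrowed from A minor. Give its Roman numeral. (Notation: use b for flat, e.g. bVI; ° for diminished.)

The root F is the lowered 6th scale degree — diatonically A major has F# there. The diatonic chord on degree 6 would be F#m (vi), but F–A–C is the major chord from A minor. As a borrowed chord it is labeled bVI.

bVI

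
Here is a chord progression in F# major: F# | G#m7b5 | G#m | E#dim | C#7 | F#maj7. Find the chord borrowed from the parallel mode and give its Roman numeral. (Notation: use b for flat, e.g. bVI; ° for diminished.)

iiø7

The diatonic triads in F# major are F#, G#m, A#m, B, C#, D#m, E#dim. F#, G#m, E#dim, C#7 and F#maj7 are all diatonic. G#m7b5 (G#–B–D–F#) is not: scale degree 2 in F# major carries G#m (ii). In F# minor the chord on that degree is G#m7b5, so here it functions as iiø7, borrowed from the parallel minor.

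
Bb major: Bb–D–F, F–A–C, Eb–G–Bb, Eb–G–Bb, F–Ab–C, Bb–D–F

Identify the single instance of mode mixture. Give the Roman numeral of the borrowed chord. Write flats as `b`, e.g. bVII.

In Bb major the diatonic chords are Bb, Cm, Dm, Eb, F, Gm, Adim. Of the given chords, Bb–D–F = Bb, F–A–C = F and Eb–G–Bb = Eb are diatonic. But F–Ab–C is foreign: the diatonic V on degree 5 is F, whereas Fm comes from Bb minor. It is labeled v.

v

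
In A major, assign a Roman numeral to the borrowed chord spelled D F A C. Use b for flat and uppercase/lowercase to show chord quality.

iv7

D is scale degree 4 in A major. D–F–A–C is a minor-seventh chord — the form found in A minor, not the diatonic IV (D). Borrowed into A major it is written iv7.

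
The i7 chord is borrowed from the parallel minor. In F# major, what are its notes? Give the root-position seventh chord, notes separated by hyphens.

F#-A-C#-E

The root, F#, is scale degree 1 — the same note in F# major and F# minor; only the chord quality changes. Stacking thirds in F# minor on F# gives F#–A–C#–E.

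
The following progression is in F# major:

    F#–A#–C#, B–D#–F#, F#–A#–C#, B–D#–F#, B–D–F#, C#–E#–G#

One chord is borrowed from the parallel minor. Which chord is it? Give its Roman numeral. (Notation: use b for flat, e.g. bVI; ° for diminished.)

iv

In F# major the diatonic chords are F#, G#m, A#m, B, C#, D#m, E#dim. F#–A#–C# = F#, B–D#–F# = B and C#–E#–G# = C# are all diatonic. But B–D–F# is foreign: the diatonic IV on degree 4 is B, whereas Bm comes from F# minor. It is labeled iv.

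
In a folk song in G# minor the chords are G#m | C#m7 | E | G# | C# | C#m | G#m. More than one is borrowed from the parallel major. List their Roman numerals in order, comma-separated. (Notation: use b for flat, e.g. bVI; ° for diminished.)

In G# minor (with V from harmonic minor) the diatonic chords are G#m, A#dim, B, C#m, D#, E, F#. G#m, C#m7, E and C#m all belong to that set. G# (G#–B#–D#) is not: scale degree 1 in G# minor carries G#m (i). In G# major the chord on that degree is G#, so here it functions as I, borrowed from the parallel major. C# (C#–E#–G#) doesn't fit — on degree 4 G# minor would have C#m (iv). C# is the degree-4 chord of G# major, so it is the borrowed IV.

I, IV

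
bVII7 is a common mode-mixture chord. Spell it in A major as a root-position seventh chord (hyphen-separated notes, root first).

The root of bVII7 is the lowered 7th degree: G# becomes G. Stacking thirds in A minor on G gives G–B–D–F.

G-B-D-F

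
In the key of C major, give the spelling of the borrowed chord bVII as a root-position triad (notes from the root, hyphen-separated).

Bb-D-F

bVII is built on the lowered scale degree 7. In C major degree 7 is B; lowered it becomes Bb. Building the major chord from the parallel minor on Bb: Bb–D–F.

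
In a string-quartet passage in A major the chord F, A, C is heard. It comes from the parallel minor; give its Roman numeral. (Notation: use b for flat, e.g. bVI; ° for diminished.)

bVI

In A major scale degree 6 is F#; F is its lowered form, from A minor. F–A–C is a major chord — the form found in A minor, not the diatonic vi (F#m). Borrowed into A major it is written bVI.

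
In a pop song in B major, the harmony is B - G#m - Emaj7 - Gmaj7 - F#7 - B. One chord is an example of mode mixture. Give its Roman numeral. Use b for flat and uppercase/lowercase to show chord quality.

B major has the diatonic set B, C#m, D#m, E, F#, G#m, A#dim. B, G#m, Emaj7 and F#7 are all diatonic. Gmaj7 (G–B–D–F#) is not: scale degree 6 in B major carries G#m (vi). In B minor the chord on that degree is Gmaj7, so here it functions as bVImaj7, borrowed from the parallel minor.

bVImaj7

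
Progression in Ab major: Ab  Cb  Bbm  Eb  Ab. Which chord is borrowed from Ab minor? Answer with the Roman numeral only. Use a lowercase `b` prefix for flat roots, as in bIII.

Ab major has the diatonic set Ab, Bbm, Cm, Db, Eb, Fm, Gdim. Ab, Bbm and Eb all belong to that set. Cb (Cb–Eb–Gb) doesn't fit — on degree 3 Ab major would have Cm (iii). Cb is the degree-3 chord of Ab minor, so it is the borrowed bIII.

bIII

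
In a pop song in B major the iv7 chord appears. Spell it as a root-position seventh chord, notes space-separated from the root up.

E G B D

The root, E, is scale degree 4 — the same note in B major and B minor; only the chord quality changes. Stacking thirds in B minor on E gives E–G–B–D.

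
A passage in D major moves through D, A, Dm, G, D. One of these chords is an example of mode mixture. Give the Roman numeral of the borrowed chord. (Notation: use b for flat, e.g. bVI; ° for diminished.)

In D major the diatonic chords are D, Em, F#m, G, A, Bm, C#dim. D, A and G are all diatonic. Dm (D–F–A) doesn't fit — on degree 1 D major would have D (I). Dm is the degree-1 chord of D minor, so it is the borrowed i.

i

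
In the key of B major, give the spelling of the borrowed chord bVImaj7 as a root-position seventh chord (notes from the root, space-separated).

G B D F#

The root of bVImaj7 is the lowered 6th degree: G# becomes G. Stacking thirds in B minor on G gives G–B–D–F#.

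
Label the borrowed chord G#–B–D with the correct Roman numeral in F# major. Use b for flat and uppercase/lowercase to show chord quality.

G# is scale degree 2 in F# major. G#–B–D is a diminished chord — the form found in F# minor, not the diatonic ii (G#m). Borrowed into F# major it is written ii°.

ii°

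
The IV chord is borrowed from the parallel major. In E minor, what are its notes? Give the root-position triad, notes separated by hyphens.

IV is built on scale degree 4, which is A in both E minor and its parallel. In E major the chord on A is A–C#–E.

A-C#-E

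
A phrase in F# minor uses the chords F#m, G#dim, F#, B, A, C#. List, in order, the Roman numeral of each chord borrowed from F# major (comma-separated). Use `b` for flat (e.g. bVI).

I, IV

The diatonic triads in F# minor (with V from harmonic minor) are F#m, G#dim, A, Bm, C#, D, E. Of the given chords, F#m, G#dim, A and C# are diatonic. But F# (F#–A#–C#) is foreign: the diatonic i on degree 1 is F#m, whereas F# comes from F# major. It is labeled I. B (B–D#–F#) doesn't fit — on degree 4 F# minor would have Bm (iv). B is the degree-4 chord of F# major, so it is the borrowed IV.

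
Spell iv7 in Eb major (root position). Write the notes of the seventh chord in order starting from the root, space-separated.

The root, Ab, is scale degree 4 — the same note in Eb major and Eb minor; only the chord quality changes. In Eb minor the chord on Ab is Ab–Cb–Eb–Gb.

Ab Cb Eb Gb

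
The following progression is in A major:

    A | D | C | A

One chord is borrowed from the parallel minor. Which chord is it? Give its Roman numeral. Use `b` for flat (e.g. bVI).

The diatonic triads in A major are A, Bm, C#m, D, E, F#m, G#dim. A and D are both diatonic. C (C–E–G) doesn't fit — on degree 3 A major would have C#m (iii). C is the degree-3 chord of A minor, so it is the borrowed bIII.

bIII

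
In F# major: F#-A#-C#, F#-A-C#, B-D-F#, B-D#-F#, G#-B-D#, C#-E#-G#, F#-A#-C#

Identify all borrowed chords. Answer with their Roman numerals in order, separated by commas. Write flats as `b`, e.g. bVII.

i, iv

The diatonic triads in F# major are F#, G#m, A#m, B, C#, D#m, E#dim. F#–A#–C# = F#, B–D#–F# = B, G#–B–D# = G#m and C#–E#–G# = C# all belong to that set. F#–A–C# doesn't fit — on degree 1 F# major would have F# (I). F#m is the degree-1 chord of F# minor, so it is the borrowed i. B–D–F# is not: scale degree 4 in F# major carries B (IV). In F# minor the chord on that degree is Bm, so here it functions as iv, borrowed from the parallel minor.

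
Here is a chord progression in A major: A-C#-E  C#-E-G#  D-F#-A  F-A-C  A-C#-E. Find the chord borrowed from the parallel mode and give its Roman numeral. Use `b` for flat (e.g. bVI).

The diatonic triads in A major are A, Bm, C#m, D, E, F#m, G#dim. A–C#–E = A, C#–E–G# = C#m and D–F#–A = D all belong to that set. F–A–C is not: scale degree 6 in A major carries F#m (vi). In A minor the chord on that degree is F, so here it functions as bVI, borrowed from the parallel minor.

bVI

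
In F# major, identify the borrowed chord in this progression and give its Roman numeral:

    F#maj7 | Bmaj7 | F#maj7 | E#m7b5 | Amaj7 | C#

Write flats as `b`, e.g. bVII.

bIIImaj7

In F# major the diatonic chords are F#, G#m, A#m, B, C#, D#m, E#dim. F#maj7, Bmaj7, E#m7b5 and C# are all diatonic. Amaj7 (A–C#–E–G#) doesn't fit — on degree 3 F# major would have A#m (iii). Amaj7 is the degree-3 chord of F# minor, so it is the borrowed bIIImaj7.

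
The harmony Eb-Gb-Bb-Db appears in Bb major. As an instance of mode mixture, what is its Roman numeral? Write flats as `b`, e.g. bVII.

iv7

Eb is scale degree 4 in Bb major. Eb–Gb–Bb–Db is a minor-seventh chord — the form found in Bb minor, not the diatonic IV (Eb). Borrowed into Bb major it is written iv7.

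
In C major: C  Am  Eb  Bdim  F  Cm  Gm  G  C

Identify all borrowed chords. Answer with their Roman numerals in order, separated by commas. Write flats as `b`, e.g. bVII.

The diatonic triads in C major are C, Dm, Em, F, G, Am, Bdim. C, Am, Bdim, F and G are all diatonic. But Eb (Eb–G–Bb) is foreign: the diatonic iii on degree 3 is Em, whereas Eb comes from C minor. It is labeled bIII. Cm (C–Eb–G) is not: scale degree 1 in C major carries C (I). In C minor the chord on that degree is Cm, so here it functions as i, borrowed from the parallel minor. Gm (G–Bb–D) is not: scale degree 5 in C major carries G (V). In C minor the chord on that degree is Gm, so here it functions as v, borrowed from the parallel minor.

bIII, i, v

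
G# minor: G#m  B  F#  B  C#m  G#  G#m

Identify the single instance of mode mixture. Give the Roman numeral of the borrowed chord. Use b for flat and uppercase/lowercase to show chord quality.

In G# minor (with V from harmonic minor) the diatonic chords are G#m, A#dim, B, C#m, D#, E, F#. G#m, B, F# and C#m all belong to that set. But G# (G#–B#–D#) is foreign: the diatonic i on degree 1 is G#m, whereas G# comes from G# major. It is labeled I.

I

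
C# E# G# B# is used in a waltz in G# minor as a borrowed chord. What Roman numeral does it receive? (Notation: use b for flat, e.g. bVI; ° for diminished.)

C# is scale degree 4 in G# minor. C#–E#–G#–B# is a major-seventh chord — the form found in G# major, not the diatonic iv (C#m). Borrowed into G# minor it is written IVmaj7.

IVmaj7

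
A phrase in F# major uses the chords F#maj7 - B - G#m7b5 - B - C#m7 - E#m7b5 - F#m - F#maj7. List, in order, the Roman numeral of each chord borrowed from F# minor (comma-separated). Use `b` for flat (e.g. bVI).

iiø7, v7, i

F# major has the diatonic set F#, G#m, A#m, B, C#, D#m, E#dim. F#maj7, B and E#m7b5 all belong to that set. G#m7b5 (G#–B–D–F#) doesn't fit — on degree 2 F# major would have G#m (ii). G#m7b5 is the degree-2 chord of F# minor, so it is the borrowed iiø7. But C#m7 (C#–E–G#–B) is foreign: the diatonic V on degree 5 is C#, whereas C#m7 comes from F# minor. It is labeled v7. F#m (F#–A–C#) is not: scale degree 1 in F# major carries F# (I). In F# minor the chord on that degree is F#m, so here it functions as i, borrowed from the parallel minor.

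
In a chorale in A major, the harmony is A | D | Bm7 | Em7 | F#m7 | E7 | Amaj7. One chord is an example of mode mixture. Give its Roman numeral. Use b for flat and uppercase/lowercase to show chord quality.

v7

The diatonic triads in A major are A, Bm, C#m, D, E, F#m, G#dim. Of the given chords, A, D, Bm7, F#m7, E7 and Amaj7 are diatonic. But Em7 (E–G–B–D) is foreign: the diatonic V on degree 5 is E, whereas Em7 comes from A minor. It is labeled v7.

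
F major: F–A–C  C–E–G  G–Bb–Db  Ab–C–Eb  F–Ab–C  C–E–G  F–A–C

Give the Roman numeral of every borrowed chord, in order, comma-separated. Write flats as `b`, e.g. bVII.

ii°, bIII, i

The diatonic triads in F major are F, Gm, Am, Bb, C, Dm, Edim. F–A–C = F and C–E–G = C are both diatonic. G–Bb–Db is not: scale degree 2 in F major carries Gm (ii). In F minor the chord on that degree is Gdim, so here it functions as ii°, borrowed from the parallel minor. Ab–C–Eb doesn't fit — on degree 3 F major would have Am (iii). Ab is the degree-3 chord of F minor, so it is the borrowed bIII. F–Ab–C doesn't fit — on degree 1 F major would have F (I). Fm is the degree-1 chord of F minor, so it is the borrowed i.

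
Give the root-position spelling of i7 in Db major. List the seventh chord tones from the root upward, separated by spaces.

The root, Db, is scale degree 1 — the same note in Db major and Db minor; only the chord quality changes. Stacking thirds in Db minor on Db gives Db–Fb–Ab–Cb.

Db Fb Ab Cb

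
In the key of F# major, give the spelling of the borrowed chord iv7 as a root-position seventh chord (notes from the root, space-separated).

iv7 is built on scale degree 4, which is B in both F# major and its parallel. Stacking thirds in F# minor on B gives B–D–F#–A.

B D F# A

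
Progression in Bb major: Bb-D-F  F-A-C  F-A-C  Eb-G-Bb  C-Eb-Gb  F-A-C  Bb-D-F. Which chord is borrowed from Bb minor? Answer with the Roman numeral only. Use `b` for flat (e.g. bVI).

The diatonic triads in Bb major are Bb, Cm, Dm, Eb, F, Gm, Adim. Bb–D–F = Bb, F–A–C = F and Eb–G–Bb = Eb are all diatonic. C–Eb–Gb is not: scale degree 2 in Bb major carries Cm (ii). In Bb minor the chord on that degree is Cdim, so here it functions as ii°, borrowed from the parallel minor.

ii°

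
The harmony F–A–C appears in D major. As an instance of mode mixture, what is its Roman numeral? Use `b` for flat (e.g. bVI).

bIII

The root F is the lowered 3rd scale degree — diatonically D major has F# there. The diatonic chord on degree 3 would be F#m (iii), but F–A–C is the major chord from D minor. As a borrowed chord it is labeled bIII.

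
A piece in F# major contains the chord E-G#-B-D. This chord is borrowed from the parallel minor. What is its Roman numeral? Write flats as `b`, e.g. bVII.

bVII7

The root E is the lowered 7th scale degree — diatonically F# major has E# there. E–G#–B–D is a dominant-seventh chord — the form found in F# minor, not the diatonic vii° (E#dim). Borrowed into F# major it is written bVII7.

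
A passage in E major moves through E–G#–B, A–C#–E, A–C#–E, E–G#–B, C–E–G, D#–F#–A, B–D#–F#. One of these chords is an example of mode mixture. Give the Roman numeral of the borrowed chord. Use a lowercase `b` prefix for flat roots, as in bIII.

E major has the diatonic set E, F#m, G#m, A, B, C#m, D#dim. Of the given chords, E–G#–B = E, A–C#–E = A, D#–F#–A = D#dim and B–D#–F# = B are diatonic. C–E–G doesn't fit — on degree 6 E major would have C#m (vi). C is the degree-6 chord of E minor, so it is the borrowed bVI.

bVI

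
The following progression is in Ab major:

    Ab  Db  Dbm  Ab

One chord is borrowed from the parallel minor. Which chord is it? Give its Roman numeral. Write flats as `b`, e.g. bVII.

The diatonic triads in Ab major are Ab, Bbm, Cm, Db, Eb, Fm, Gdim. Of the given chords, Ab and Db are diatonic. Dbm (Db–Fb–Ab) is not: scale degree 4 in Ab major carries Db (IV). In Ab minor the chord on that degree is Dbm, so here it functions as iv, borrowed from the parallel minor.

iv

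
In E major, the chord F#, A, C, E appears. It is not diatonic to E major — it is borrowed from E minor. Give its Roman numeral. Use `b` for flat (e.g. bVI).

The root F# is the diatonic 2nd degree of E major; the borrowing shows in the chord quality. Diatonically E major has F#m (ii) on that degree; F#–A–C–E is instead the half-diminished-seventh chord native to E minor, so it takes the label iiø7.

iiø7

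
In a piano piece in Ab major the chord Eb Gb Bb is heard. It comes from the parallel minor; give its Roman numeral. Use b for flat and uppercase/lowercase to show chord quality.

v

Eb is scale degree 5 in Ab major. Diatonically Ab major has Eb (V) on that degree; Eb–Gb–Bb is instead the minor chord native to Ab minor, so it takes the label v.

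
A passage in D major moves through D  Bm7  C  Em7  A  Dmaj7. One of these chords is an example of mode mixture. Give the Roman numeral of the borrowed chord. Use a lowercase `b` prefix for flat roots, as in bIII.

In D major the diatonic chords are D, Em, F#m, G, A, Bm, C#dim. Of the given chords, D, Bm7, Em7, A and Dmaj7 are diatonic. C (C–E–G) is not: scale degree 7 in D major carries C#dim (vii°). In D minor the chord on that degree is C, so here it functions as bVII, borrowed from the parallel minor.

bVII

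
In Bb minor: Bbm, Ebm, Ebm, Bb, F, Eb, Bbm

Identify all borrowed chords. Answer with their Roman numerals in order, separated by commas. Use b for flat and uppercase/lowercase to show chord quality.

The diatonic triads in Bb minor (with V from harmonic minor) are Bbm, Cdim, Db, Ebm, F, Gb, Ab. Bbm, Ebm and F are all diatonic. But Bb (Bb–D–F) is foreign: the diatonic i on degree 1 is Bbm, whereas Bb comes from Bb major. It is labeled I. Eb (Eb–G–Bb) is not: scale degree 4 in Bb minor carries Ebm (iv). In Bb major the chord on that degree is Eb, so here it functions as IV, borrowed from the parallel major.

I, IV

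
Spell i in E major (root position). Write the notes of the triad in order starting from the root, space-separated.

The root, E, is scale degree 1 — the same note in E major and E minor; only the chord quality changes. In E minor the chord on E is E–G–B.

E G B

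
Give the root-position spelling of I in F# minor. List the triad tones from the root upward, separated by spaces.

The root, F#, is scale degree 1 — the same note in F# minor and F# major; only the chord quality changes. Building the major chord from the parallel major on F#: F#–A#–C#.

F# A# C#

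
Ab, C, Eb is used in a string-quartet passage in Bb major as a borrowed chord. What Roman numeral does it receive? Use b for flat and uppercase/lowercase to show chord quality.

In Bb major scale degree 7 is A; Ab is its lowered form, from Bb minor. The diatonic chord on degree 7 would be Adim (vii°), but Ab–C–Eb is the major chord from Bb minor. As a borrowed chord it is labeled bVII.

bVII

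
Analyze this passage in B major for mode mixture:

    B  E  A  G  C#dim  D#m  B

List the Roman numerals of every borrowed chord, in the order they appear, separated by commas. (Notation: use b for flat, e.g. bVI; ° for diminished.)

The diatonic triads in B major are B, C#m, D#m, E, F#, G#m, A#dim. B, E and D#m all belong to that set. But A (A–C#–E) is foreign: the diatonic vii° on degree 7 is A#dim, whereas A comes from B minor. It is labeled bVII. G (G–B–D) is not: scale degree 6 in B major carries G#m (vi). In B minor the chord on that degree is G, so here it functions as bVI, borrowed from the parallel minor. C#dim (C#–E–G) doesn't fit — on degree 2 B major would have C#m (ii). C#dim is the degree-2 chord of B minor, so it is the borrowed ii°.

bVII, bVI, ii°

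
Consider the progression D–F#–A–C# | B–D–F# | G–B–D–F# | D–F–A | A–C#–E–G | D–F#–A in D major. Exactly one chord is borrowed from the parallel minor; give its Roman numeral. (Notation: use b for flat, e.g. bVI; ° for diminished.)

i

In D major the diatonic chords are D, Em, F#m, G, A, Bm, C#dim. D–F#–A–C# = Dmaj7, B–D–F# = Bm, G–B–D–F# = Gmaj7, A–C#–E–G = A7 and D–F#–A = D all belong to that set. D–F–A is not: scale degree 1 in D major carries D (I). In D minor the chord on that degree is Dm, so here it functions as i, borrowed from the parallel minor.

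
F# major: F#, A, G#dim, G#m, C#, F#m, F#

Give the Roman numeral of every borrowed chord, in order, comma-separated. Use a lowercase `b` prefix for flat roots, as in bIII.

F# major has the diatonic set F#, G#m, A#m, B, C#, D#m, E#dim. F#, G#m and C# all belong to that set. A (A–C#–E) doesn't fit — on degree 3 F# major would have A#m (iii). A is the degree-3 chord of F# minor, so it is the borrowed bIII. G#dim (G#–B–D) doesn't fit — on degree 2 F# major would have G#m (ii). G#dim is the degree-2 chord of F# minor, so it is the borrowed ii°. F#m (F#–A–C#) is not: scale degree 1 in F# major carries F# (I). In F# minor the chord on that degree is F#m, so here it functions as i, borrowed from the parallel minor.

bIII, ii°, i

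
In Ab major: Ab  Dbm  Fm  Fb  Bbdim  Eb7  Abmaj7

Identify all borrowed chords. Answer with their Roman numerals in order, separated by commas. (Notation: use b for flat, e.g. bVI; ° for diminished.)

In Ab major the diatonic chords are Ab, Bbm, Cm, Db, Eb, Fm, Gdim. Ab, Fm, Eb7 and Abmaj7 are all diatonic. But Dbm (Db–Fb–Ab) is foreign: the diatonic IV on degree 4 is Db, whereas Dbm comes from Ab minor. It is labeled iv. Fb (Fb–Ab–Cb) doesn't fit — on degree 6 Ab major would have Fm (vi). Fb is the degree-6 chord of Ab minor, so it is the borrowed bVI. Bbdim (Bb–Db–Fb) doesn't fit — on degree 2 Ab major would have Bbm (ii). Bbdim is the degree-2 chord of Ab minor, so it is the borrowed ii°.

iv, bVI, ii°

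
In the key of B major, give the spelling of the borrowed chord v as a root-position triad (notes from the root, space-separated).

v is built on scale degree 5, which is F# in both B major and its parallel. In B minor the chord on F# is F#–A–C#.

F# A C#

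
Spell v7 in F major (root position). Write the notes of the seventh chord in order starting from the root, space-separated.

C Eb G Bb

v7 is built on scale degree 5, which is C in both F major and its parallel. Stacking thirds in F minor on C gives C–Eb–G–Bb.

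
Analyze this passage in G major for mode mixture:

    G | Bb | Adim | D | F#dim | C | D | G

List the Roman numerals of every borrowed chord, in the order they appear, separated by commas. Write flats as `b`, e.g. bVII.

bIII, ii°

In G major the diatonic chords are G, Am, Bm, C, D, Em, F#dim. G, D, F#dim and C all belong to that set. But Bb (Bb–D–F) is foreign: the diatonic iii on degree 3 is Bm, whereas Bb comes from G minor. It is labeled bIII. Adim (A–C–Eb) doesn't fit — on degree 2 G major would have Am (ii). Adim is the degree-2 chord of G minor, so it is the borrowed ii°.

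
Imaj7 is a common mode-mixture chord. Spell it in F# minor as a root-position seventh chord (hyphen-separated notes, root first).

F#-A#-C#-E#

Imaj7 is built on scale degree 1, which is F# in both F# minor and its parallel. In F# major the chord on F# is F#–A#–C#–E#.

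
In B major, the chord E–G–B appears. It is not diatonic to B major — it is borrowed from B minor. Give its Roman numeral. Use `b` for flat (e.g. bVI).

The root E is the diatonic 4th degree of B major; the borrowing shows in the chord quality. E–G–B is a minor chord — the form found in B minor, not the diatonic IV (E). Borrowed into B major it is written iv.

iv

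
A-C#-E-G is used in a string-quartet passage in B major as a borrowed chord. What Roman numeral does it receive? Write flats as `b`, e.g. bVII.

The root A is the lowered 7th scale degree — diatonically B major has A# there. A–C#–E–G is a dominant-seventh chord — the form found in B minor, not the diatonic vii° (A#dim). Borrowed into B major it is written bVII7.

bVII7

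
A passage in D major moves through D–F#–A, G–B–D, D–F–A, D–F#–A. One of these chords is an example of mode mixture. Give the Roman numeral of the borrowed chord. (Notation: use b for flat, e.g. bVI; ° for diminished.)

In D major the diatonic chords are D, Em, F#m, G, A, Bm, C#dim. D–F#–A = D and G–B–D = G both belong to that set. D–F–A is not: scale degree 1 in D major carries D (I). In D minor the chord on that degree is Dm, so here it functions as i, borrowed from the parallel minor.

i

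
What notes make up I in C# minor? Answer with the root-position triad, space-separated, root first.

I is built on scale degree 1, which is C# in both C# minor and its parallel. In C# major the chord on C# is C#–E#–G#.

C# E# G#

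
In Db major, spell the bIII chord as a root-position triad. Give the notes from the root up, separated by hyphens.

Fb-Ab-Cb

Scale degree 3 in Db major is F. bIII uses the lowered form, Fb, taken from Db minor. Building the major chord from the parallel minor on Fb: Fb–Ab–Cb.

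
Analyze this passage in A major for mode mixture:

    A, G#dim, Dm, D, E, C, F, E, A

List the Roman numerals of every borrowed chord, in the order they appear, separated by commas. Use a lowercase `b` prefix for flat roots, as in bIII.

In A major the diatonic chords are A, Bm, C#m, D, E, F#m, G#dim. Of the given chords, A, G#dim, D and E are diatonic. Dm (D–F–A) doesn't fit — on degree 4 A major would have D (IV). Dm is the degree-4 chord of A minor, so it is the borrowed iv. But C (C–E–G) is foreign: the diatonic iii on degree 3 is C#m, whereas C comes from A minor. It is labeled bIII. F (F–A–C) doesn't fit — on degree 6 A major would have F#m (vi). F is the degree-6 chord of A minor, so it is the borrowed bVI.

iv, bIII, bVI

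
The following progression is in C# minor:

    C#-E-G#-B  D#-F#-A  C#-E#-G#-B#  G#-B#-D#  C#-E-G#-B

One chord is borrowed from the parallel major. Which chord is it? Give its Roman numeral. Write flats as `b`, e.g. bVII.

The diatonic triads in C# minor (with V from harmonic minor) are C#m, D#dim, E, F#m, G#, A, B. C#–E–G#–B = C#m7, D#–F#–A = D#dim and G#–B#–D# = G# are all diatonic. But C#–E#–G#–B# is foreign: the diatonic i on degree 1 is C#m, whereas C#maj7 comes from C# major. It is labeled Imaj7.

Imaj7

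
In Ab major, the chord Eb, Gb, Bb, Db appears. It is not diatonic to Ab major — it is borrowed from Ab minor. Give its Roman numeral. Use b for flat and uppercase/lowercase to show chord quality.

Eb is scale degree 5 in Ab major. Eb–Gb–Bb–Db is a minor-seventh chord — the form found in Ab minor, not the diatonic V (Eb). Borrowed into Ab major it is written v7.

v7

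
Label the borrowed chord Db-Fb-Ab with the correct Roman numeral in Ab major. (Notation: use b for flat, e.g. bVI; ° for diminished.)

iv

Db is scale degree 4 in Ab major. The diatonic chord on degree 4 would be Db (IV), but Db–Fb–Ab is the minor chord from Ab minor. As a borrowed chord it is labeled iv.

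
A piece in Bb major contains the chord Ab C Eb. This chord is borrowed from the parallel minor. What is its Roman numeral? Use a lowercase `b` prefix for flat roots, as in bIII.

bVII

In Bb major scale degree 7 is A; Ab is its lowered form, from Bb minor. Diatonically Bb major has Adim (vii°) on that degree; Ab–C–Eb is instead the major chord native to Bb minor, so it takes the label bVII.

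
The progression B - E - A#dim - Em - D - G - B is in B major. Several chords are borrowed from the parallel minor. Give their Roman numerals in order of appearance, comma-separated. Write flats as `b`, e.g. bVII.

In B major the diatonic chords are B, C#m, D#m, E, F#, G#m, A#dim. Of the given chords, B, E and A#dim are diatonic. But Em (E–G–B) is foreign: the diatonic IV on degree 4 is E, whereas Em comes from B minor. It is labeled iv. But D (D–F#–A) is foreign: the diatonic iii on degree 3 is D#m, whereas D comes from B minor. It is labeled bIII. But G (G–B–D) is foreign: the diatonic vi on degree 6 is G#m, whereas G comes from B minor. It is labeled bVI.

iv, bIII, bVI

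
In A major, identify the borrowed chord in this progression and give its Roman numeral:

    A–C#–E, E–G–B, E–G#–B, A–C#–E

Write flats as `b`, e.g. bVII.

v

A major has the diatonic set A, Bm, C#m, D, E, F#m, G#dim. A–C#–E = A and E–G#–B = E are both diatonic. But E–G–B is foreign: the diatonic V on degree 5 is E, whereas Em comes from A minor. It is labeled v.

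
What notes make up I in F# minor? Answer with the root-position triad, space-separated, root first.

The root, F#, is scale degree 1 — the same note in F# minor and F# major; only the chord quality changes. Building the major chord from the parallel major on F#: F#–A#–C#.

F# A# C#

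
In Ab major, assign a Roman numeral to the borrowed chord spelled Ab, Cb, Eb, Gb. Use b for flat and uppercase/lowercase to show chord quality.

i7

The root Ab is the diatonic 1st degree of Ab major; the borrowing shows in the chord quality. Diatonically Ab major has Ab (I) on that degree; Ab–Cb–Eb–Gb is instead the minor-seventh chord native to Ab minor, so it takes the label i7.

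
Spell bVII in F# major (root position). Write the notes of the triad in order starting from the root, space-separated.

E G# B

Scale degree 7 in F# major is E#. bVII uses the lowered form, E, taken from F# minor. Building the major chord from the parallel minor on E: E–G#–B.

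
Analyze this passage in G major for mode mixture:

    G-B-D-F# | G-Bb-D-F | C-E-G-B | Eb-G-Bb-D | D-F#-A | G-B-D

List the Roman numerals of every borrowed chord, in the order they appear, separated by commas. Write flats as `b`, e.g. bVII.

i7, bVImaj7

The diatonic triads in G major are G, Am, Bm, C, D, Em, F#dim. G–B–D–F# = Gmaj7, C–E–G–B = Cmaj7, D–F#–A = D and G–B–D = G are all diatonic. G–Bb–D–F is not: scale degree 1 in G major carries G (I). In G minor the chord on that degree is Gm7, so here it functions as i7, borrowed from the parallel minor. Eb–G–Bb–D doesn't fit — on degree 6 G major would have Em (vi). Ebmaj7 is the degree-6 chord of G minor, so it is the borrowed bVImaj7.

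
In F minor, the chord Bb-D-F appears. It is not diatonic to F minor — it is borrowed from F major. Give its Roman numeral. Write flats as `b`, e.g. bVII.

IV

The root Bb is the diatonic 4th degree of F minor; the borrowing shows in the chord quality. The diatonic chord on degree 4 would be Bbm (iv), but Bb–D–F is the major chord from F major. As a borrowed chord it is labeled IV.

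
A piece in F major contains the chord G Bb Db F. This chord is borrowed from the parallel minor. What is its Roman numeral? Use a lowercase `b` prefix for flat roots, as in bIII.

G is scale degree 2 in F major. The diatonic chord on degree 2 would be Gm (ii), but G–Bb–Db–F is the half-diminished-seventh chord from F minor. As a borrowed chord it is labeled iiø7.

iiø7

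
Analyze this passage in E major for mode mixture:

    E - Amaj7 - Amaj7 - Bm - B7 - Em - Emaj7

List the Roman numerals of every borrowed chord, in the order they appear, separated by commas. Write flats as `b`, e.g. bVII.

v, i

E major has the diatonic set E, F#m, G#m, A, B, C#m, D#dim. E, Amaj7, B7 and Emaj7 all belong to that set. Bm (B–D–F#) doesn't fit — on degree 5 E major would have B (V). Bm is the degree-5 chord of E minor, so it is the borrowed v. But Em (E–G–B) is foreign: the diatonic I on degree 1 is E, whereas Em comes from E minor. It is labeled i.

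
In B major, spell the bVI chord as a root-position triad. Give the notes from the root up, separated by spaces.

bVI is built on the lowered scale degree 6. In B major degree 6 is G#; lowered it becomes G. In B minor the chord on G is G–B–D.

G B D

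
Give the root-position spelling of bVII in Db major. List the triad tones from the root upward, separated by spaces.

Cb Eb Gb

The root of bVII is the lowered 7th degree: C becomes Cb. In Db minor the chord on Cb is Cb–Eb–Gb.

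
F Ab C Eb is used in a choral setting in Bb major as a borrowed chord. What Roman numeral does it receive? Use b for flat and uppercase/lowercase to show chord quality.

v7

The root F is the diatonic 5th degree of Bb major; the borrowing shows in the chord quality. Diatonically Bb major has F (V) on that degree; F–Ab–C–Eb is instead the minor-seventh chord native to Bb minor, so it takes the label v7.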